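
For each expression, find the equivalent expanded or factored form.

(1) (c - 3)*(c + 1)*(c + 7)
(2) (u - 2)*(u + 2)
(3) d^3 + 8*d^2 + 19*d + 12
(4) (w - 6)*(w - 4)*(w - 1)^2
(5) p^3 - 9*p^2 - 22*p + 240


(1) = c^3 + 5*c^2 - 17*c - 21
(2) = u^2 - 4
(3) = (d + 1)*(d + 3)*(d + 4)
(4) = w^4 - 12*w^3 + 45*w^2 - 58*w + 24
(5) = (p - 8)*(p - 6)*(p + 5)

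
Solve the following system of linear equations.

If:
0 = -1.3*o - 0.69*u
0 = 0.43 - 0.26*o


Then:
o = 1.65
u = -3.12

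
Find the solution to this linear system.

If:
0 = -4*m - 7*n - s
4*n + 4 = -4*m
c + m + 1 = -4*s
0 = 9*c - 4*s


Then:
c = 16/129
m = -289/129
n = 160/129
s = 12/43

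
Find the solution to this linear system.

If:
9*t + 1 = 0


Then:
t = -1/9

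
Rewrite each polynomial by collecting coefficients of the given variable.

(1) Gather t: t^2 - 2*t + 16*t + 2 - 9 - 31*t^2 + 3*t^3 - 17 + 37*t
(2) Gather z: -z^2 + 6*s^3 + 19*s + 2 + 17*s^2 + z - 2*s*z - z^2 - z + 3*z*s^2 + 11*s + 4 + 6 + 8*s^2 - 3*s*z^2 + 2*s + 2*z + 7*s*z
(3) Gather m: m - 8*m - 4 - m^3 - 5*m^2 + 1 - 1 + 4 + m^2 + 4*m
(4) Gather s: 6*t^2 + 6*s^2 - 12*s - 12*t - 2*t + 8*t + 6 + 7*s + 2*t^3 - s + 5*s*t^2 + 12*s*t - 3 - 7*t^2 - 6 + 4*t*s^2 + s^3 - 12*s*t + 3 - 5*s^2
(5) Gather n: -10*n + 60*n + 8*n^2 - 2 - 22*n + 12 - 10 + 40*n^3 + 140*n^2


(1) = 3*t^3 - 30*t^2 + 51*t - 24
(2) = 6*s^3 + 25*s^2 + 32*s + z^2*(-3*s - 2) + z*(3*s^2 + 5*s + 2) + 12
(3) = -m^3 - 4*m^2 - 3*m
(4) = s^3 + s^2*(4*t + 1) + s*(5*t^2 - 6) + 2*t^3 - t^2 - 6*t
(5) = 40*n^3 + 148*n^2 + 28*n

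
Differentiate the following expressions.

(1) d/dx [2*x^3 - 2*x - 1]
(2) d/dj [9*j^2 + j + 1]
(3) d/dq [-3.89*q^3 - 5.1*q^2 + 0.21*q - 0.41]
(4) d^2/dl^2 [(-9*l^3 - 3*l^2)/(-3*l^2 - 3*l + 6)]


(1) = 6*x^2 - 2
(2) = 18*j + 1
(3) = -11.67*q^2 - 10.2*q + 0.21
(4) = 8*(2*l^3 - 3*l^2 + 9*l + 1)/(l^6 + 3*l^5 - 3*l^4 - 11*l^3 + 6*l^2 + 12*l - 8)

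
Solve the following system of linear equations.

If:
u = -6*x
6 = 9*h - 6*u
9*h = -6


Then:
h = -2/3
u = -2
x = 1/3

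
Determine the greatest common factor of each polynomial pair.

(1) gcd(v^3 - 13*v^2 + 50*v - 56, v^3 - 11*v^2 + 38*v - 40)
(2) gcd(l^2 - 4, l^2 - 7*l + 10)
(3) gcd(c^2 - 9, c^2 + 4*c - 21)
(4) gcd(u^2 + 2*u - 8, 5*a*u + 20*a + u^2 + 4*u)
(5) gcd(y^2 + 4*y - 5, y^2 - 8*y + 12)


(1) = gcd((v - 7)*(v - 4)*(v - 2), (v - 5)*(v - 4)*(v - 2)) = v^2 - 6*v + 8
(2) = gcd((l - 2)*(l + 2), (l - 5)*(l - 2)) = l - 2
(3) = c - 3
(4) = gcd((u - 2)*(u + 4), (5*a + u)*(u + 4)) = u + 4
(5) = 1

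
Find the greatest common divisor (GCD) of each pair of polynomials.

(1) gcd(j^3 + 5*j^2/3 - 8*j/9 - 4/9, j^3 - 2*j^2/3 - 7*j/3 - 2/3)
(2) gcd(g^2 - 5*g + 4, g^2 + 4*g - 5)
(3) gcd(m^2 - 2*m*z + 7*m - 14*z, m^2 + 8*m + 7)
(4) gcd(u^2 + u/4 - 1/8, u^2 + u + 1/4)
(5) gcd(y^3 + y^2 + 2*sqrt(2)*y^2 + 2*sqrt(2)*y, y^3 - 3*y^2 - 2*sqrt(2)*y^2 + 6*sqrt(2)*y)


(1) = gcd((j - 2/3)*(j + 1/3)*(j + 2), (j - 2)*(j + 1/3)*(j + 1)) = j + 1/3
(2) = g - 1
(3) = gcd((m + 7)*(m - 2*z), (m + 1)*(m + 7)) = m + 7
(4) = gcd((u - 1/4)*(u + 1/2), (u + 1/2)^2) = u + 1/2
(5) = y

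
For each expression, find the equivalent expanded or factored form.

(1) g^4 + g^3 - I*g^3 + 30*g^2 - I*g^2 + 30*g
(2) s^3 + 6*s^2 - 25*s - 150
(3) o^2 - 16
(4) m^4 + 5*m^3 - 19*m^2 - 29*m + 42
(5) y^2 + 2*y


(1) = g*(g + 1)*(g - 6*I)*(g + 5*I)
(2) = (s - 5)*(s + 5)*(s + 6)
(3) = (o - 4)*(o + 4)
(4) = (m - 3)*(m - 1)*(m + 2)*(m + 7)
(5) = y*(y + 2)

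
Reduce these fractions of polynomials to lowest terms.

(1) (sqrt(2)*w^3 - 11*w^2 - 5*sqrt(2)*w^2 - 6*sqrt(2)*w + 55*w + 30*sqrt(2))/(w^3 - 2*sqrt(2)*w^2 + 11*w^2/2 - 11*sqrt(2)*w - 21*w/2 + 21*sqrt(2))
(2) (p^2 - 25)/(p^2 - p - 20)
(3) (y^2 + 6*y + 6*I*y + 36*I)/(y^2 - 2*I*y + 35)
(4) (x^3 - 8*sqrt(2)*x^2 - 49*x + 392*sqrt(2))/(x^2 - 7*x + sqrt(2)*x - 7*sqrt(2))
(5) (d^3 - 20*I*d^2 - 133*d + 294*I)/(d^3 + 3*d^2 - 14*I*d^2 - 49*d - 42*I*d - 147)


(1) = (2*sqrt(2)*w^3 + w^2*(-22 - 10*sqrt(2)) + w*(110 - 12*sqrt(2)) + 60*sqrt(2))/(2*w^3 + w^2*(11 - 4*sqrt(2)) + w*(-22*sqrt(2) - 21) + 42*sqrt(2))
(2) = (p + 5)/(p + 4)
(3) = (y^2 + y*(6 + 6*I) + 36*I)/(y^2 - 2*I*y + 35)
(4) = (x^2 + x*(7 - 8*sqrt(2)) - 56*sqrt(2))/(x + sqrt(2))
(5) = (d - 6*I)/(d + 3)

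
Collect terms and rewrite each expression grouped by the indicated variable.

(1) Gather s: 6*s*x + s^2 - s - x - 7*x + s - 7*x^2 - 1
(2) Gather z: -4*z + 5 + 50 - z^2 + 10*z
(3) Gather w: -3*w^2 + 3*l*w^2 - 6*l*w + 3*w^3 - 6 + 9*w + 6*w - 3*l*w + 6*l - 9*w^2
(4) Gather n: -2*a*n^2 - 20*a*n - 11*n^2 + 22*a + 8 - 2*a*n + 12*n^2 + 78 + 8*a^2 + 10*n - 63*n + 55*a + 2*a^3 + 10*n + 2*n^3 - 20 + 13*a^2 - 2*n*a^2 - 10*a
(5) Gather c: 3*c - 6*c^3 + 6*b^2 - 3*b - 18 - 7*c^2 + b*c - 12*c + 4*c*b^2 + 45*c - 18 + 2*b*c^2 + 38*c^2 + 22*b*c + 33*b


(1) = s^2 + 6*s*x - 7*x^2 - 8*x - 1
(2) = -z^2 + 6*z + 55
(3) = 6*l + 3*w^3 + w^2*(3*l - 12) + w*(15 - 9*l) - 6
(4) = 2*a^3 + 21*a^2 + 67*a + 2*n^3 + n^2*(1 - 2*a) + n*(-2*a^2 - 22*a - 43) + 66
(5) = 6*b^2 + 30*b - 6*c^3 + c^2*(2*b + 31) + c*(4*b^2 + 23*b + 36) - 36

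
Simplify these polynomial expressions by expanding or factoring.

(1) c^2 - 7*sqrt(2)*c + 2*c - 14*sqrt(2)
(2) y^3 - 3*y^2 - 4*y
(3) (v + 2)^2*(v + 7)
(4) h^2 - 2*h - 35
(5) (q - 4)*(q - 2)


(1) = (c + 2)*(c - 7*sqrt(2))
(2) = y*(y - 4)*(y + 1)
(3) = v^3 + 11*v^2 + 32*v + 28
(4) = (h - 7)*(h + 5)
(5) = q^2 - 6*q + 8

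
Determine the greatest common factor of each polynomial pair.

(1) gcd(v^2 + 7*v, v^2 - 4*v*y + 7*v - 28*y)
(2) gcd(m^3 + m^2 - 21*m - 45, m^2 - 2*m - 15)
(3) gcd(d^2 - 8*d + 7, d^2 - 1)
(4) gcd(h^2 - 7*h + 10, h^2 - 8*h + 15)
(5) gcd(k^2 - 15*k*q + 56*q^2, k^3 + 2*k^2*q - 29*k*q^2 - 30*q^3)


(1) = v + 7
(2) = m^2 - 2*m - 15
(3) = gcd((d - 7)*(d - 1), (d - 1)*(d + 1)) = d - 1
(4) = h - 5
(5) = gcd((k - 8*q)*(k - 7*q), (k - 5*q)*(k + q)*(k + 6*q)) = 1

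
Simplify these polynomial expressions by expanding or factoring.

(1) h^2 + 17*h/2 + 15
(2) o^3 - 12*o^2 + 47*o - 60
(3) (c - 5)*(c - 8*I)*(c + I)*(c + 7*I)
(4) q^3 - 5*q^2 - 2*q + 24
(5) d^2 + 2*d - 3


(1) = (h + 5/2)*(h + 6)
(2) = (o - 5)*(o - 4)*(o - 3)
(3) = c^4 - 5*c^3 + 57*c^2 - 285*c + 56*I*c - 280*I
(4) = (q - 4)*(q - 3)*(q + 2)
(5) = (d - 1)*(d + 3)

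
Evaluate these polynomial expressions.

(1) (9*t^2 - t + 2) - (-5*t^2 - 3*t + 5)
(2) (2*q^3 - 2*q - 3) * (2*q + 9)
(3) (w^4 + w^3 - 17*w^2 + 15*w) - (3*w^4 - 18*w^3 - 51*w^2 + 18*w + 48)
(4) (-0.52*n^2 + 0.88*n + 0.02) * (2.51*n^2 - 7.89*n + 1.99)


(1) = 14*t^2 + 2*t - 3
(2) = 4*q^4 + 18*q^3 - 4*q^2 - 24*q - 27
(3) = -2*w^4 + 19*w^3 + 34*w^2 - 3*w - 48
(4) = -1.3052*n^4 + 6.3116*n^3 - 7.9278*n^2 + 1.5934*n + 0.0398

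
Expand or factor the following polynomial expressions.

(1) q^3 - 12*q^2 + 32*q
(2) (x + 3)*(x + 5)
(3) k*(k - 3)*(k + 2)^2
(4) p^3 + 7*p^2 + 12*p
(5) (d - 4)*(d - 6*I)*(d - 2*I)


(1) = q*(q - 8)*(q - 4)
(2) = x^2 + 8*x + 15
(3) = k^4 + k^3 - 8*k^2 - 12*k
(4) = p*(p + 3)*(p + 4)
(5) = d^3 - 4*d^2 - 8*I*d^2 - 12*d + 32*I*d + 48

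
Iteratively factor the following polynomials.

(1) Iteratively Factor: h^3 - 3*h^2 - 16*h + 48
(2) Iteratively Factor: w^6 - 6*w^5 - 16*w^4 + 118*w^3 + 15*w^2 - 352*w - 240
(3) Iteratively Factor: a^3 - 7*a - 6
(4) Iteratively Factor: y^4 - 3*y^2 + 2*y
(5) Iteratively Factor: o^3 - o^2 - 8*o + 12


(1) = (h - 3)*(h^2 - 16) = (h - 3)*(h + 4)*(h - 4)
(2) = (w - 4)*(w^5 - 2*w^4 - 24*w^3 + 22*w^2 + 103*w + 60) = (w - 4)*(w + 1)*(w^4 - 3*w^3 - 21*w^2 + 43*w + 60) = (w - 4)*(w + 1)^2*(w^3 - 4*w^2 - 17*w + 60) = (w - 4)*(w - 3)*(w + 1)^2*(w^2 - w - 20) = (w - 4)*(w - 3)*(w + 1)^2*(w + 4)*(w - 5)
(3) = (a + 1)*(a^2 - a - 6) = (a + 1)*(a + 2)*(a - 3)
(4) = (y)*(y^3 - 3*y + 2) = y*(y + 2)*(y^2 - 2*y + 1) = y*(y - 1)*(y + 2)*(y - 1)
(5) = (o - 2)*(o^2 + o - 6) = (o - 2)*(o + 3)*(o - 2)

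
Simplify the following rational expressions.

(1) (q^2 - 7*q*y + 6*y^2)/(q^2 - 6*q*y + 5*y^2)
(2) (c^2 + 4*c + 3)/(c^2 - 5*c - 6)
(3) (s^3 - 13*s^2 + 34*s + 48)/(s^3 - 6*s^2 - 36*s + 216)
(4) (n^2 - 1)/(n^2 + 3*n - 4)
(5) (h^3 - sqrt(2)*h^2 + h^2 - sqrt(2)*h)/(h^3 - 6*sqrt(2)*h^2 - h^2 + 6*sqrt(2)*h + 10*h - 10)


(1) = (-q + 6*y)/(-q + 5*y)
(2) = (c + 3)/(c - 6)
(3) = (s^2 - 7*s - 8)/(s^2 - 36)
(4) = (n + 1)/(n + 4)
(5) = (h^2 + h)/(h^2 + h*(-5*sqrt(2) - 1) + 5*sqrt(2))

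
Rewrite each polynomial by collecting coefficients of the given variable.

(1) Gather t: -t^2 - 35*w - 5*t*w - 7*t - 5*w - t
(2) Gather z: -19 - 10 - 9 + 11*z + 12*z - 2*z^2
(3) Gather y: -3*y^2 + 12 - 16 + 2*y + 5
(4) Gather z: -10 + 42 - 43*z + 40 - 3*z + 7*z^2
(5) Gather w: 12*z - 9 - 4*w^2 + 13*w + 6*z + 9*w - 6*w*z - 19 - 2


(1) = -t^2 + t*(-5*w - 8) - 40*w
(2) = -2*z^2 + 23*z - 38
(3) = -3*y^2 + 2*y + 1
(4) = 7*z^2 - 46*z + 72
(5) = -4*w^2 + w*(22 - 6*z) + 18*z - 30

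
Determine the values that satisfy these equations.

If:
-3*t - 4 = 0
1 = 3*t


Then:
No Solution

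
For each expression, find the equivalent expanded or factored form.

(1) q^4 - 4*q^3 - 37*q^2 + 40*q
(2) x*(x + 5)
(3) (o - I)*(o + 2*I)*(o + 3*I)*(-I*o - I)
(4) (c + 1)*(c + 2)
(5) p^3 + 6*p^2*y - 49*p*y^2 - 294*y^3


(1) = q*(q - 8)*(q - 1)*(q + 5)
(2) = x^2 + 5*x
(3) = -I*o^4 + 4*o^3 - I*o^3 + 4*o^2 + I*o^2 + 6*o + I*o + 6
(4) = c^2 + 3*c + 2
(5) = (p - 7*y)*(p + 6*y)*(p + 7*y)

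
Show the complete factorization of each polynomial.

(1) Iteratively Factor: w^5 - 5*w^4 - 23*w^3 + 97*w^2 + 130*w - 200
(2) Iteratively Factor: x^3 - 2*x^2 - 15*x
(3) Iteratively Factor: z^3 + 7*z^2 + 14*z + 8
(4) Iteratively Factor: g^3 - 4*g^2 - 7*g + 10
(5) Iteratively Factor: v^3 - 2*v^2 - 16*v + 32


(1) = (w - 5)*(w^4 - 23*w^2 - 18*w + 40) = (w - 5)*(w - 1)*(w^3 + w^2 - 22*w - 40) = (w - 5)^2*(w - 1)*(w^2 + 6*w + 8) = (w - 5)^2*(w - 1)*(w + 4)*(w + 2)
(2) = (x)*(x^2 - 2*x - 15) = x*(x + 3)*(x - 5)
(3) = (z + 4)*(z^2 + 3*z + 2) = (z + 2)*(z + 4)*(z + 1)
(4) = (g - 1)*(g^2 - 3*g - 10) = (g - 1)*(g + 2)*(g - 5)
(5) = (v - 4)*(v^2 + 2*v - 8) = (v - 4)*(v - 2)*(v + 4)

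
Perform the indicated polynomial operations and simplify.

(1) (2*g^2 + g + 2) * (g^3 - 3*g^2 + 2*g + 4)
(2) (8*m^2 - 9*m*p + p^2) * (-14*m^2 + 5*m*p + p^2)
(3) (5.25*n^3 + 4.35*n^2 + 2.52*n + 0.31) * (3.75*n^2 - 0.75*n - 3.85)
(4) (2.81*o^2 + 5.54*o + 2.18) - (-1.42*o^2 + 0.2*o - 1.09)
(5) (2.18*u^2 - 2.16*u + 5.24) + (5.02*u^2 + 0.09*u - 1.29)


(1) = 2*g^5 - 5*g^4 + 3*g^3 + 4*g^2 + 8*g + 8
(2) = -112*m^4 + 166*m^3*p - 51*m^2*p^2 - 4*m*p^3 + p^4
(3) = 19.6875*n^5 + 12.375*n^4 - 14.025*n^3 - 17.475*n^2 - 9.9345*n - 1.1935
(4) = 4.23*o^2 + 5.34*o + 3.27
(5) = 7.2*u^2 - 2.07*u + 3.95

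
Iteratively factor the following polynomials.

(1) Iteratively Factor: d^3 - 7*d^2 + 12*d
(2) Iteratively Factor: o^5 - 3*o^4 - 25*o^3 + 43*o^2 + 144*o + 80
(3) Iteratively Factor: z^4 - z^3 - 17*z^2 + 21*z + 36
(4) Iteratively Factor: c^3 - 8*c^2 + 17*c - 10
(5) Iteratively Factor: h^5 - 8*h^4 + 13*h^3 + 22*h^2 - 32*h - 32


(1) = (d - 3)*(d^2 - 4*d) = (d - 4)*(d - 3)*(d)
(2) = (o - 5)*(o^4 + 2*o^3 - 15*o^2 - 32*o - 16) = (o - 5)*(o + 1)*(o^3 + o^2 - 16*o - 16) = (o - 5)*(o - 4)*(o + 1)*(o^2 + 5*o + 4) = (o - 5)*(o - 4)*(o + 1)*(o + 4)*(o + 1)
(3) = (z + 4)*(z^3 - 5*z^2 + 3*z + 9) = (z + 1)*(z + 4)*(z^2 - 6*z + 9) = (z - 3)*(z + 1)*(z + 4)*(z - 3)
(4) = (c - 1)*(c^2 - 7*c + 10) = (c - 2)*(c - 1)*(c - 5)
(5) = (h - 4)*(h^4 - 4*h^3 - 3*h^2 + 10*h + 8) = (h - 4)*(h + 1)*(h^3 - 5*h^2 + 2*h + 8) = (h - 4)*(h + 1)^2*(h^2 - 6*h + 8) = (h - 4)^2*(h + 1)^2*(h - 2)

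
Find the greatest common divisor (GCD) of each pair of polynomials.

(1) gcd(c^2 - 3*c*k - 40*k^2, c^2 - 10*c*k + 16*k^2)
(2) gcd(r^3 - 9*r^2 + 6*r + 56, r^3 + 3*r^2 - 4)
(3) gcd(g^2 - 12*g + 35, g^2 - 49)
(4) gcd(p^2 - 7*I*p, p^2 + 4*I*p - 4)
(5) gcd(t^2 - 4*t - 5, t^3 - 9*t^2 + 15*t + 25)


(1) = gcd((c - 8*k)*(c + 5*k), (c - 8*k)*(c - 2*k)) = c - 8*k
(2) = gcd((r - 7)*(r - 4)*(r + 2), (r - 1)*(r + 2)^2) = r + 2
(3) = gcd((g - 7)*(g - 5), (g - 7)*(g + 7)) = g - 7
(4) = 1
(5) = gcd((t - 5)*(t + 1), (t - 5)^2*(t + 1)) = t^2 - 4*t - 5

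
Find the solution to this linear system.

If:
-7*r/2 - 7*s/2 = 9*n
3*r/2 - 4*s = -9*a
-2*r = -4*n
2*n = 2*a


Then:
a = 0
n = 0
r = 0
s = 0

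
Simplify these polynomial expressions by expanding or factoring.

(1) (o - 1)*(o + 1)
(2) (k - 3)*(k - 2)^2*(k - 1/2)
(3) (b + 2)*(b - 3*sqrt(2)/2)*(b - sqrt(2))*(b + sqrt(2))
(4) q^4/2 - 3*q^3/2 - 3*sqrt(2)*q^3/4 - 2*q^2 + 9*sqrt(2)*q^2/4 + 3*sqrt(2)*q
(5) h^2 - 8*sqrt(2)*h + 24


(1) = o^2 - 1
(2) = k^4 - 15*k^3/2 + 39*k^2/2 - 20*k + 6
(3) = b^4 - 3*sqrt(2)*b^3/2 + 2*b^3 - 3*sqrt(2)*b^2 - 2*b^2 - 4*b + 3*sqrt(2)*b + 6*sqrt(2)
(4) = q*(q/2 + 1/2)*(q - 4)*(q - 3*sqrt(2)/2)
(5) = (h - 6*sqrt(2))*(h - 2*sqrt(2))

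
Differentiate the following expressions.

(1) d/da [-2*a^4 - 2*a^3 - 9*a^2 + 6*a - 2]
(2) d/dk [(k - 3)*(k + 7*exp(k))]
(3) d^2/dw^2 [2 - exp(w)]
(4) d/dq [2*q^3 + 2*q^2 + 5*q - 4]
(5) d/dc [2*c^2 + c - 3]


(1) = -8*a^3 - 6*a^2 - 18*a + 6
(2) = k + (k - 3)*(7*exp(k) + 1) + 7*exp(k)
(3) = -exp(w)
(4) = 6*q^2 + 4*q + 5
(5) = 4*c + 1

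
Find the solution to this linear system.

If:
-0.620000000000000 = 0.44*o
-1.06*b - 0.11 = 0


Then:
b = -0.10
o = -1.41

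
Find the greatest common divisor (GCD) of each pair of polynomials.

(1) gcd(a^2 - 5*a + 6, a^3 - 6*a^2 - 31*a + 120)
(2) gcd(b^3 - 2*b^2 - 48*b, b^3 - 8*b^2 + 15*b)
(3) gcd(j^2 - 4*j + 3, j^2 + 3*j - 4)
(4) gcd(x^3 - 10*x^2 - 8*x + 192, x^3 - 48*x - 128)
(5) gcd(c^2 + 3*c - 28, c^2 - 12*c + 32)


(1) = gcd((a - 3)*(a - 2), (a - 8)*(a - 3)*(a + 5)) = a - 3
(2) = b
(3) = gcd((j - 3)*(j - 1), (j - 1)*(j + 4)) = j - 1
(4) = gcd((x - 8)*(x - 6)*(x + 4), (x - 8)*(x + 4)^2) = x^2 - 4*x - 32
(5) = c - 4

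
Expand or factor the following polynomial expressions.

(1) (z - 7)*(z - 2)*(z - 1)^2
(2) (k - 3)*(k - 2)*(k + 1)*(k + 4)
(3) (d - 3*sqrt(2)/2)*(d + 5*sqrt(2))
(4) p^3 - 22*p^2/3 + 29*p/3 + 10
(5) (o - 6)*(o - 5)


(1) = z^4 - 11*z^3 + 33*z^2 - 37*z + 14
(2) = k^4 - 15*k^2 + 10*k + 24
(3) = d^2 + 7*sqrt(2)*d/2 - 15
(4) = (p - 5)*(p - 3)*(p + 2/3)
(5) = o^2 - 11*o + 30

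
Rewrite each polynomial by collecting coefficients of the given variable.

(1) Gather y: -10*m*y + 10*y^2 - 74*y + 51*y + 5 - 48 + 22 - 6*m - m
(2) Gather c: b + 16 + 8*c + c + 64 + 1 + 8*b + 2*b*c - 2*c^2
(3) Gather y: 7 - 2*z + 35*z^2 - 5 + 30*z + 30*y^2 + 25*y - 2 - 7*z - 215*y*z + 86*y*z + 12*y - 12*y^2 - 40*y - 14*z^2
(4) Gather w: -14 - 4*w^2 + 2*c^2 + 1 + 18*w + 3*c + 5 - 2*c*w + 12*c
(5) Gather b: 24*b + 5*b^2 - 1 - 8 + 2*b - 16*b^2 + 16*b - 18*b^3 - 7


(1) = -7*m + 10*y^2 + y*(-10*m - 23) - 21
(2) = 9*b - 2*c^2 + c*(2*b + 9) + 81
(3) = 18*y^2 + y*(-129*z - 3) + 21*z^2 + 21*z
(4) = 2*c^2 + 15*c - 4*w^2 + w*(18 - 2*c) - 8
(5) = -18*b^3 - 11*b^2 + 42*b - 16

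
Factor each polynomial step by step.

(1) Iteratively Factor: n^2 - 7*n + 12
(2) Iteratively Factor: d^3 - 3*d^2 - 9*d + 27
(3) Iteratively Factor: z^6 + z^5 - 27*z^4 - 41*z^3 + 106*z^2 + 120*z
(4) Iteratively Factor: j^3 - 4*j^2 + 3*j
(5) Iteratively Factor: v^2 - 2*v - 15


(1) = (n - 3)*(n - 4)
(2) = (d - 3)*(d^2 - 9) = (d - 3)*(d + 3)*(d - 3)
(3) = (z + 4)*(z^5 - 3*z^4 - 15*z^3 + 19*z^2 + 30*z) = (z - 2)*(z + 4)*(z^4 - z^3 - 17*z^2 - 15*z) = (z - 5)*(z - 2)*(z + 4)*(z^3 + 4*z^2 + 3*z) = (z - 5)*(z - 2)*(z + 3)*(z + 4)*(z^2 + z) = z*(z - 5)*(z - 2)*(z + 3)*(z + 4)*(z + 1)
(4) = (j - 3)*(j^2 - j) = j*(j - 3)*(j - 1)
(5) = (v + 3)*(v - 5)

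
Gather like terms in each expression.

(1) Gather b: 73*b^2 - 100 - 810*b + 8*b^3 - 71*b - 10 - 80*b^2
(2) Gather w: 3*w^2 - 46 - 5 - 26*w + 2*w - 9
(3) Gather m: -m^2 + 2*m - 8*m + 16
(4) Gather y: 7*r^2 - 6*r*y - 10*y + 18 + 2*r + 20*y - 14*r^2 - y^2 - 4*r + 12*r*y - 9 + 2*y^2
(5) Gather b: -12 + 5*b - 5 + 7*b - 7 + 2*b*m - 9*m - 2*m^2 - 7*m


(1) = 8*b^3 - 7*b^2 - 881*b - 110
(2) = 3*w^2 - 24*w - 60
(3) = -m^2 - 6*m + 16
(4) = -7*r^2 - 2*r + y^2 + y*(6*r + 10) + 9
(5) = b*(2*m + 12) - 2*m^2 - 16*m - 24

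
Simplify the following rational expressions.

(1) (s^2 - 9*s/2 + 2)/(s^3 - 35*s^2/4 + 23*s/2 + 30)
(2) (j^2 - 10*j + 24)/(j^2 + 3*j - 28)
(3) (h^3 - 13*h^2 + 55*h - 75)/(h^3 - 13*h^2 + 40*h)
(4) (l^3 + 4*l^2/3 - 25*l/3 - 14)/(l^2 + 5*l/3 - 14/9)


(1) = (4*s - 2)/(4*s^2 - 19*s - 30)
(2) = (j - 6)/(j + 7)
(3) = (h^2 - 8*h + 15)/(h^2 - 8*h)
(4) = (3*l^2 - 3*l - 18)/(3*l - 2)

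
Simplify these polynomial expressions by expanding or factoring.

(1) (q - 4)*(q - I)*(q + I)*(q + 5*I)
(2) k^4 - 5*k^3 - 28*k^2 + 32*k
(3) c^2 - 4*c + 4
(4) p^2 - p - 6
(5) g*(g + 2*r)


(1) = q^4 - 4*q^3 + 5*I*q^3 + q^2 - 20*I*q^2 - 4*q + 5*I*q - 20*I
(2) = k*(k - 8)*(k - 1)*(k + 4)
(3) = (c - 2)^2
(4) = (p - 3)*(p + 2)
(5) = g^2 + 2*g*r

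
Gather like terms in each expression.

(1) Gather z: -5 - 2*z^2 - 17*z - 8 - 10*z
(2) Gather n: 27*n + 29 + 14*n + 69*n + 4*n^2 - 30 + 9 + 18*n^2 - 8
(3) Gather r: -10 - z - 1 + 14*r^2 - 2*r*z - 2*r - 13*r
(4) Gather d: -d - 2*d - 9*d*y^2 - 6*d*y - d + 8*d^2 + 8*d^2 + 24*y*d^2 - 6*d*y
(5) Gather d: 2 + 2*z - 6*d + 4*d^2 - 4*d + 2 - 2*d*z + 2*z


(1) = -2*z^2 - 27*z - 13
(2) = 22*n^2 + 110*n
(3) = 14*r^2 + r*(-2*z - 15) - z - 11
(4) = d^2*(24*y + 16) + d*(-9*y^2 - 12*y - 4)
(5) = 4*d^2 + d*(-2*z - 10) + 4*z + 4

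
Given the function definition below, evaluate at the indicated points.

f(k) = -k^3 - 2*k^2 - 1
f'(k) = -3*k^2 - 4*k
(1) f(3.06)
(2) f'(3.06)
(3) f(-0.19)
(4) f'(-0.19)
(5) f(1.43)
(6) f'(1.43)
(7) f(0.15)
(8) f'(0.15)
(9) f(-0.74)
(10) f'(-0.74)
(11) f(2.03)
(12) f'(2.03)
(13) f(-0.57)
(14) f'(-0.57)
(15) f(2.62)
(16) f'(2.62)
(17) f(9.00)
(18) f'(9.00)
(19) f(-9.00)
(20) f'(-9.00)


(1) = -48.38
(2) = -40.33
(3) = -1.07
(4) = 0.65
(5) = -8.01
(6) = -11.85
(7) = -1.05
(8) = -0.67
(9) = -1.69
(10) = 1.32
(11) = -17.61
(12) = -20.48
(13) = -1.46
(14) = 1.31
(15) = -32.71
(16) = -31.07
(17) = -892.00
(18) = -279.00
(19) = 566.00
(20) = -207.00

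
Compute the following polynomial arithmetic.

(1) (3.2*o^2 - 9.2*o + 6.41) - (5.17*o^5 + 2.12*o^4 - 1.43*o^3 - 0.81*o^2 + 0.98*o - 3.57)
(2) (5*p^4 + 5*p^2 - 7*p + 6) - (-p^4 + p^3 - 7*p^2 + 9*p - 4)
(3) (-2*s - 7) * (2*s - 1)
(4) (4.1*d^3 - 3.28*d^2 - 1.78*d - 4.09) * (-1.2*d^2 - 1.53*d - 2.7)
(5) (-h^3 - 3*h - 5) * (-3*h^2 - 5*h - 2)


(1) = -5.17*o^5 - 2.12*o^4 + 1.43*o^3 + 4.01*o^2 - 10.18*o + 9.98
(2) = 6*p^4 - p^3 + 12*p^2 - 16*p + 10
(3) = -4*s^2 - 12*s + 7
(4) = -4.92*d^5 - 2.337*d^4 - 3.9156*d^3 + 16.4874*d^2 + 11.0637*d + 11.043
(5) = 3*h^5 + 5*h^4 + 11*h^3 + 30*h^2 + 31*h + 10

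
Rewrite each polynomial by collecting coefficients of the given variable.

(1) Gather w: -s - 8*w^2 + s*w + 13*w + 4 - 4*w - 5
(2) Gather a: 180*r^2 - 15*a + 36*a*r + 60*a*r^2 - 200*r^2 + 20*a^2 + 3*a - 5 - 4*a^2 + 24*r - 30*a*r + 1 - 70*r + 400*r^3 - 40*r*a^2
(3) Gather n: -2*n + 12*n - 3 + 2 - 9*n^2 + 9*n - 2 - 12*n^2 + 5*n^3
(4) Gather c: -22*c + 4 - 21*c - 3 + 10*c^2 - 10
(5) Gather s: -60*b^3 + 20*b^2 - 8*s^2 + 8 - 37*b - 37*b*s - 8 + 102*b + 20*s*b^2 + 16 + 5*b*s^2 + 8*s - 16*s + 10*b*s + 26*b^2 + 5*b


(1) = -s - 8*w^2 + w*(s + 9) - 1
(2) = a^2*(16 - 40*r) + a*(60*r^2 + 6*r - 12) + 400*r^3 - 20*r^2 - 46*r - 4
(3) = 5*n^3 - 21*n^2 + 19*n - 3
(4) = 10*c^2 - 43*c - 9
(5) = -60*b^3 + 46*b^2 + 70*b + s^2*(5*b - 8) + s*(20*b^2 - 27*b - 8) + 16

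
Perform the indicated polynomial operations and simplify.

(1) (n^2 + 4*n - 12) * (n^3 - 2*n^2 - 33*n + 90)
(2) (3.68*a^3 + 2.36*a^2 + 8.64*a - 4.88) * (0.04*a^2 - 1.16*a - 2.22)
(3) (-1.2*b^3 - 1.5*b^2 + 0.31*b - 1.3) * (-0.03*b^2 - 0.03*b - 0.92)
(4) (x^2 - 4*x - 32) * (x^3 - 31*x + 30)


(1) = n^5 + 2*n^4 - 53*n^3 - 18*n^2 + 756*n - 1080
(2) = 0.1472*a^5 - 4.1744*a^4 - 10.5616*a^3 - 15.4568*a^2 - 13.52*a + 10.8336
(3) = 0.036*b^5 + 0.081*b^4 + 1.1397*b^3 + 1.4097*b^2 - 0.2462*b + 1.196
(4) = x^5 - 4*x^4 - 63*x^3 + 154*x^2 + 872*x - 960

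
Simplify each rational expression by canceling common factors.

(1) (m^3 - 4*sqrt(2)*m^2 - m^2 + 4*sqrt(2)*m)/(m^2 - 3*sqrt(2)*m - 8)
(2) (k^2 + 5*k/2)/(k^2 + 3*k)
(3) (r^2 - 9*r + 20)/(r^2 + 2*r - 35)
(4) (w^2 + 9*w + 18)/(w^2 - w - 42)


(1) = (m^2 - m)/(m + sqrt(2))
(2) = (2*k + 5)/(2*k + 6)
(3) = (r - 4)/(r + 7)
(4) = (w + 3)/(w - 7)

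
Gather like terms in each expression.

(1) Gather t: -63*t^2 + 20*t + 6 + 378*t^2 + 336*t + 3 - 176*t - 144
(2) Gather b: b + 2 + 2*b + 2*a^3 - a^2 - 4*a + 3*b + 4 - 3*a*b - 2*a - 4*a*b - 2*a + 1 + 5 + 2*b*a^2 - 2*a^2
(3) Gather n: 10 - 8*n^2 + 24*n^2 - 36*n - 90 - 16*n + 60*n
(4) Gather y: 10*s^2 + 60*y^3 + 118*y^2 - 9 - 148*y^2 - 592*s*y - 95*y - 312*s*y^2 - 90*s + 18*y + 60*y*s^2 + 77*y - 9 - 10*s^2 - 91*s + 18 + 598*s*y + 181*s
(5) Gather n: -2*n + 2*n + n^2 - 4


(1) = 315*t^2 + 180*t - 135
(2) = 2*a^3 - 3*a^2 - 8*a + b*(2*a^2 - 7*a + 6) + 12
(3) = 16*n^2 + 8*n - 80
(4) = 60*y^3 + y^2*(-312*s - 30) + y*(60*s^2 + 6*s)
(5) = n^2 - 4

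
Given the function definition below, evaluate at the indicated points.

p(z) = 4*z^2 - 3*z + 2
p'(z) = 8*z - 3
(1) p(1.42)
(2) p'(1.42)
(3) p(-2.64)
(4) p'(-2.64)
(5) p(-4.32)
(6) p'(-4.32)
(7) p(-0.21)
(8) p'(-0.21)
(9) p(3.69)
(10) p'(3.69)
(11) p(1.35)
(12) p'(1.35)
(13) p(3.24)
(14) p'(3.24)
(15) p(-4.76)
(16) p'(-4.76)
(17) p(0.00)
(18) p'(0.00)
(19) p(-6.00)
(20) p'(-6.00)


(1) = 5.81
(2) = 8.36
(3) = 37.80
(4) = -24.12
(5) = 89.61
(6) = -37.56
(7) = 2.81
(8) = -4.68
(9) = 45.39
(10) = 26.52
(11) = 5.24
(12) = 7.80
(13) = 34.27
(14) = 22.92
(15) = 106.91
(16) = -41.08
(17) = 2.00
(18) = -3.00
(19) = 164.00
(20) = -51.00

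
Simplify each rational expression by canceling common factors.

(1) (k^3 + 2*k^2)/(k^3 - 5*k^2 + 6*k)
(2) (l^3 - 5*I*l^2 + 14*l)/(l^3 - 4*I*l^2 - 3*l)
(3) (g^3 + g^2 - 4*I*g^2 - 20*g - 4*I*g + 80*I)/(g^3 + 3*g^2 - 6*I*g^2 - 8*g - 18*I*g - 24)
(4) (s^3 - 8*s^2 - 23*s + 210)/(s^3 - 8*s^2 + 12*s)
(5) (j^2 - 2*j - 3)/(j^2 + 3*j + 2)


(1) = (k^2 + 2*k)/(k^2 - 5*k + 6)
(2) = (l^2 - 5*I*l + 14)/(l^2 - 4*I*l - 3)
(3) = (g^2 + g - 20)/(g^2 + g*(3 - 2*I) - 6*I)
(4) = (s^2 - 2*s - 35)/(s^2 - 2*s)
(5) = (j - 3)/(j + 2)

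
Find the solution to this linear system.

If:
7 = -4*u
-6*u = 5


Then:
No Solution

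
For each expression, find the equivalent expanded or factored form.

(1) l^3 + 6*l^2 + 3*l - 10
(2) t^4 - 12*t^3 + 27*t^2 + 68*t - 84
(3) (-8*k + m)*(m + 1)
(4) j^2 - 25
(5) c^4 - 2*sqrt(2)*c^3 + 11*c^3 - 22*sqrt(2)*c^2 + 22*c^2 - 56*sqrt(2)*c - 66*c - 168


(1) = (l - 1)*(l + 2)*(l + 5)
(2) = (t - 7)*(t - 6)*(t - 1)*(t + 2)
(3) = -8*k*m - 8*k + m^2 + m
(4) = (j - 5)*(j + 5)
(5) = (c + 4)*(c + 7)*(c - 3*sqrt(2))*(c + sqrt(2))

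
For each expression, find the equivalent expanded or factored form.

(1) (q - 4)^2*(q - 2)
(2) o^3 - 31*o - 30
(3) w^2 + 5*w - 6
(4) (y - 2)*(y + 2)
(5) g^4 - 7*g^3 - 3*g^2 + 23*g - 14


(1) = q^3 - 10*q^2 + 32*q - 32
(2) = (o - 6)*(o + 1)*(o + 5)
(3) = (w - 1)*(w + 6)
(4) = y^2 - 4
(5) = (g - 7)*(g - 1)^2*(g + 2)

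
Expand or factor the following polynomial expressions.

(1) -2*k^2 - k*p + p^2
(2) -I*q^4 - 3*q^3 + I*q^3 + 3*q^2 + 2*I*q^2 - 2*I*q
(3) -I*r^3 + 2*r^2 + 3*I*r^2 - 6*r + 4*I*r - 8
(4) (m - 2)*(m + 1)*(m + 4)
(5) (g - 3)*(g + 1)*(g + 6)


(1) = (-2*k + p)*(k + p)
(2) = q*(q - 2*I)*(q - I)*(-I*q + I)
(3) = (r - 4)*(r + 2*I)*(-I*r - I)
(4) = m^3 + 3*m^2 - 6*m - 8
(5) = g^3 + 4*g^2 - 15*g - 18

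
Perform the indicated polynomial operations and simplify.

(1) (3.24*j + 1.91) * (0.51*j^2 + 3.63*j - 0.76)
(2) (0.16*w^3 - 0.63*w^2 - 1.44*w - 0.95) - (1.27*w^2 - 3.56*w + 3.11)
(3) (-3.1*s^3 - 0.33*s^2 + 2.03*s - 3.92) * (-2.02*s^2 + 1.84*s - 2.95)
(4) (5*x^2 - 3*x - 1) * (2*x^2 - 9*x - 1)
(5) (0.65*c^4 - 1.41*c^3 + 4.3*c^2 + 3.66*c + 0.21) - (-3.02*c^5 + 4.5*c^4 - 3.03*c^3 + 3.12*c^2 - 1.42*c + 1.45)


(1) = 1.6524*j^3 + 12.7353*j^2 + 4.4709*j - 1.4516
(2) = 0.16*w^3 - 1.9*w^2 + 2.12*w - 4.06
(3) = 6.262*s^5 - 5.0374*s^4 + 4.4372*s^3 + 12.6271*s^2 - 13.2013*s + 11.564
(4) = 10*x^4 - 51*x^3 + 20*x^2 + 12*x + 1
(5) = 3.02*c^5 - 3.85*c^4 + 1.62*c^3 + 1.18*c^2 + 5.08*c - 1.24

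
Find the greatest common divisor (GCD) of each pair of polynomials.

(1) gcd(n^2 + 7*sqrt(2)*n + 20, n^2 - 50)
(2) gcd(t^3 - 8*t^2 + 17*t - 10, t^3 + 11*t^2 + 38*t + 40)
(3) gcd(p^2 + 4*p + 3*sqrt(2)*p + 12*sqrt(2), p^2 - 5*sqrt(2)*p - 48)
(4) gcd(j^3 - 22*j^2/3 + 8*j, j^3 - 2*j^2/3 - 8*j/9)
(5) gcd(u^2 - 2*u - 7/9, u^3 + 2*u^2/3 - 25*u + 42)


(1) = n + 5*sqrt(2)
(2) = gcd((t - 5)*(t - 2)*(t - 1), (t + 2)*(t + 4)*(t + 5)) = 1
(3) = p + 3*sqrt(2)
(4) = gcd(j*(j - 6)*(j - 4/3), j*(j - 4/3)*(j + 2/3)) = j^2 - 4*j/3
(5) = gcd((u - 7/3)*(u + 1/3), (u - 3)*(u - 7/3)*(u + 6)) = u - 7/3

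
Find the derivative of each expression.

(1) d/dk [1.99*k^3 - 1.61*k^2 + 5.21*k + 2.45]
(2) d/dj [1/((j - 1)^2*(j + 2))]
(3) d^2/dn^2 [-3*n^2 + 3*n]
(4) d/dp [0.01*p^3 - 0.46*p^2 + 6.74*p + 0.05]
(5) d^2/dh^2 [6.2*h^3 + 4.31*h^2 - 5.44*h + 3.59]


(1) = 5.97*k^2 - 3.22*k + 5.21
(2) = -(3*j + 3)/((j - 1)^3*(j + 2)^2)
(3) = -6
(4) = 0.03*p^2 - 0.92*p + 6.74
(5) = 37.2*h + 8.62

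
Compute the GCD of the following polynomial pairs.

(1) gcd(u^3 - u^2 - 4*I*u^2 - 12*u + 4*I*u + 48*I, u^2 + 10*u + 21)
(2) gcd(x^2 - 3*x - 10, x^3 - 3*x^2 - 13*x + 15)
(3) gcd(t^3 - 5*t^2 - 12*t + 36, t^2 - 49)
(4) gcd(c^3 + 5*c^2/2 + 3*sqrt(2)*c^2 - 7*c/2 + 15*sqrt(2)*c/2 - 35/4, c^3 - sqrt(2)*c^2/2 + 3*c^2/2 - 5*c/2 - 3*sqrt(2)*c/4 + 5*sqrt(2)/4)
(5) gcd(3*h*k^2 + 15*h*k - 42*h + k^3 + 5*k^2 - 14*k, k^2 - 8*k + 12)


(1) = u + 3
(2) = x - 5
(3) = 1
(4) = gcd((c + 5/2)*(c - sqrt(2)/2)*(c + 7*sqrt(2)/2), (c - 1)*(c + 5/2)*(c - sqrt(2)/2)) = c^2 + c*(5/2 - sqrt(2)/2) - 5*sqrt(2)/4
(5) = gcd((3*h + k)*(k - 2)*(k + 7), (k - 6)*(k - 2)) = k - 2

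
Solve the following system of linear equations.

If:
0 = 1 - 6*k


Then:
k = 1/6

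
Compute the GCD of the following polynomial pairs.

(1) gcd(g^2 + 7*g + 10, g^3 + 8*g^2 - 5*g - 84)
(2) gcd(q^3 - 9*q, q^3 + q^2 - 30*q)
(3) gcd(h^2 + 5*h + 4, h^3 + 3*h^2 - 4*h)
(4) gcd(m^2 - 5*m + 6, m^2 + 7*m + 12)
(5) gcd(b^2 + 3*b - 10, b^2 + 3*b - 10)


(1) = gcd((g + 2)*(g + 5), (g - 3)*(g + 4)*(g + 7)) = 1
(2) = gcd(q*(q - 3)*(q + 3), q*(q - 5)*(q + 6)) = q
(3) = gcd((h + 1)*(h + 4), h*(h - 1)*(h + 4)) = h + 4
(4) = gcd((m - 3)*(m - 2), (m + 3)*(m + 4)) = 1
(5) = b^2 + 3*b - 10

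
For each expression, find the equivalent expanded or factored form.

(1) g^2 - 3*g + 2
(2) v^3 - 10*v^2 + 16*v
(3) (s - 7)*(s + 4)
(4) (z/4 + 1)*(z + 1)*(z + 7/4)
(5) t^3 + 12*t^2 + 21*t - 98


(1) = (g - 2)*(g - 1)
(2) = v*(v - 8)*(v - 2)
(3) = s^2 - 3*s - 28
(4) = z^3/4 + 27*z^2/16 + 51*z/16 + 7/4
(5) = (t - 2)*(t + 7)^2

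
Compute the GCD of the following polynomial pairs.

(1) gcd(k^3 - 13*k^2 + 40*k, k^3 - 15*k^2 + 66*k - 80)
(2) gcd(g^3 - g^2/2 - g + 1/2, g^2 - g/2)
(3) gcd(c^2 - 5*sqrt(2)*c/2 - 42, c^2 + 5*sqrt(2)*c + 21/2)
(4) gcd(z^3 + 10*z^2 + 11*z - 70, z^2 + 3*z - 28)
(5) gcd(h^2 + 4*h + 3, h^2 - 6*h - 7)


(1) = k^2 - 13*k + 40
(2) = gcd((g - 1)*(g - 1/2)*(g + 1), g*(g - 1/2)) = g - 1/2
(3) = gcd((c - 6*sqrt(2))*(c + 7*sqrt(2)/2), (c + 3*sqrt(2)/2)*(c + 7*sqrt(2)/2)) = c + 7*sqrt(2)/2
(4) = z + 7
(5) = h + 1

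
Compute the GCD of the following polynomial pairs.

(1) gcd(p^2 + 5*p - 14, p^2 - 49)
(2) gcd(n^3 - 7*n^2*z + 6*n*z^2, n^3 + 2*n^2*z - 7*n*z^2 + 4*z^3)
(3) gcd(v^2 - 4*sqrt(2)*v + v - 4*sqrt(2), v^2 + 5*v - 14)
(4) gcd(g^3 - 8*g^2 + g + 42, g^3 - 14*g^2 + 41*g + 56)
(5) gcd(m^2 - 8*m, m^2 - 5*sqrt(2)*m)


(1) = p + 7
(2) = -n + z
(3) = gcd((v + 1)*(v - 4*sqrt(2)), (v - 2)*(v + 7)) = 1
(4) = gcd((g - 7)*(g - 3)*(g + 2), (g - 8)*(g - 7)*(g + 1)) = g - 7
(5) = m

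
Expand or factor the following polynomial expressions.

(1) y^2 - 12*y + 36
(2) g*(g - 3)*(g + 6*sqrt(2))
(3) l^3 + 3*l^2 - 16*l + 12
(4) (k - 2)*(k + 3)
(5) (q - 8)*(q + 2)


(1) = (y - 6)^2
(2) = g^3 - 3*g^2 + 6*sqrt(2)*g^2 - 18*sqrt(2)*g
(3) = (l - 2)*(l - 1)*(l + 6)
(4) = k^2 + k - 6
(5) = q^2 - 6*q - 16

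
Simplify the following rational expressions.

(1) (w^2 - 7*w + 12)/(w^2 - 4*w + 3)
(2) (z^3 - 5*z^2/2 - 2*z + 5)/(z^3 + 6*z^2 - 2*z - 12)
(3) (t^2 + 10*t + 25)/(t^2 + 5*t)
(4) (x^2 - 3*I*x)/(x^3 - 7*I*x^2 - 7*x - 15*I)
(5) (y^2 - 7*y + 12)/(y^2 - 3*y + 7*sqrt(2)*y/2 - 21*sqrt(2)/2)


(1) = (w - 4)/(w - 1)
(2) = (2*z - 5)/(2*z + 12)
(3) = (t + 5)/t
(4) = x/(x^2 - 4*I*x + 5)
(5) = (2*y - 8)/(2*y + 7*sqrt(2))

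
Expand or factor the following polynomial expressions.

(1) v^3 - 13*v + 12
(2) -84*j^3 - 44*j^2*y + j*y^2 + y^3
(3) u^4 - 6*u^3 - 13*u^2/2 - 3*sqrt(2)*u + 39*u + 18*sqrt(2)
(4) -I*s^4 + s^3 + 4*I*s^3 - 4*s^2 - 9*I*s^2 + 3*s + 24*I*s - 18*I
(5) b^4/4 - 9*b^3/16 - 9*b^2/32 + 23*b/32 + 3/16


(1) = (v - 3)*(v - 1)*(v + 4)
(2) = (-7*j + y)*(2*j + y)*(6*j + y)
(3) = (u - 6)*(u - 2*sqrt(2))*(u + sqrt(2)/2)*(u + 3*sqrt(2)/2)
(4) = (s - 3)*(s - 2*I)*(s + 3*I)*(-I*s + I)
(5) = (b/4 + 1/4)*(b - 2)*(b - 3/2)*(b + 1/4)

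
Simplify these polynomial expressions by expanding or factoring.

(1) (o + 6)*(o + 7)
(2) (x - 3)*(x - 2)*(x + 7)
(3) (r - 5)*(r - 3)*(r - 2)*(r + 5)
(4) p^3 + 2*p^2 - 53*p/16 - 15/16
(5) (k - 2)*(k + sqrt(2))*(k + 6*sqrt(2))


(1) = o^2 + 13*o + 42
(2) = x^3 + 2*x^2 - 29*x + 42
(3) = r^4 - 5*r^3 - 19*r^2 + 125*r - 150
(4) = (p - 5/4)*(p + 1/4)*(p + 3)
(5) = k^3 - 2*k^2 + 7*sqrt(2)*k^2 - 14*sqrt(2)*k + 12*k - 24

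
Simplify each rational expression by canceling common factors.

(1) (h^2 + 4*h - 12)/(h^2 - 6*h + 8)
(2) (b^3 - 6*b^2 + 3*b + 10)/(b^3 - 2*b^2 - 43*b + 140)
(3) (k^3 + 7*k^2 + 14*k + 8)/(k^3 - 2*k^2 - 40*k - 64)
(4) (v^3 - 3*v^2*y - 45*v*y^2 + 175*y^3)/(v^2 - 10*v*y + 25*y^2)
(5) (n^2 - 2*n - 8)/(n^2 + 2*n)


(1) = (h + 6)/(h - 4)
(2) = (b^2 - b - 2)/(b^2 + 3*b - 28)
(3) = (k + 1)/(k - 8)
(4) = v + 7*y
(5) = (n - 4)/n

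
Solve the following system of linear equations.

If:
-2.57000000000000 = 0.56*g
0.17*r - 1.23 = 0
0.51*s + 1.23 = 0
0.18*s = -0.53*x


Then:
g = -4.59
r = 7.24
s = -2.41
x = 0.82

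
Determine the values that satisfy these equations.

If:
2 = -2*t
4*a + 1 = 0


Then:
a = -1/4
t = -1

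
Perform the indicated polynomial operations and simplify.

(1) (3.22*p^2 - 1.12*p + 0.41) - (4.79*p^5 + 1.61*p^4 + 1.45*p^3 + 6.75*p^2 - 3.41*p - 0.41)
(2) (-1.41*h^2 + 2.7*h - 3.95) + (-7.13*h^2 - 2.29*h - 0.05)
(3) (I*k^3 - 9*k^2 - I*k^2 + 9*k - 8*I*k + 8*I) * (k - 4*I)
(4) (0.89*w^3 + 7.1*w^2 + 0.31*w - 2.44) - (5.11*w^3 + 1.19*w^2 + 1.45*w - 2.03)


(1) = -4.79*p^5 - 1.61*p^4 - 1.45*p^3 - 3.53*p^2 + 2.29*p + 0.82
(2) = -8.54*h^2 + 0.41*h - 4.0
(3) = I*k^4 - 5*k^3 - I*k^3 + 5*k^2 + 28*I*k^2 - 32*k - 28*I*k + 32
(4) = -4.22*w^3 + 5.91*w^2 - 1.14*w - 0.41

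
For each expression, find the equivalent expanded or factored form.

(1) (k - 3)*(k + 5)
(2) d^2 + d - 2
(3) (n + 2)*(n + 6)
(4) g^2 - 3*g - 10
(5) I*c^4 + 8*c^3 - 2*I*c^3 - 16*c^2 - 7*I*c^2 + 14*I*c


(1) = k^2 + 2*k - 15
(2) = (d - 1)*(d + 2)
(3) = n^2 + 8*n + 12
(4) = (g - 5)*(g + 2)
(5) = c*(c - 2)*(c - 7*I)*(I*c + 1)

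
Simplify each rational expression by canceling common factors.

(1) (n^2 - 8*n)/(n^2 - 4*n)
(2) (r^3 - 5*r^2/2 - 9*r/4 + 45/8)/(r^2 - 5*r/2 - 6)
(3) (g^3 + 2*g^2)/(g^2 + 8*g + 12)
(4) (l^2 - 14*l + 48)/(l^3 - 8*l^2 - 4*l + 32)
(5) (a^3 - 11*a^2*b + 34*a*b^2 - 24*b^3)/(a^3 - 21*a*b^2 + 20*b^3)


(1) = (n - 8)/(n - 4)
(2) = (4*r^2 - 16*r + 15)/(4*r - 16)
(3) = g^2/(g + 6)
(4) = (l - 6)/(l^2 - 4)
(5) = (a - 6*b)/(a + 5*b)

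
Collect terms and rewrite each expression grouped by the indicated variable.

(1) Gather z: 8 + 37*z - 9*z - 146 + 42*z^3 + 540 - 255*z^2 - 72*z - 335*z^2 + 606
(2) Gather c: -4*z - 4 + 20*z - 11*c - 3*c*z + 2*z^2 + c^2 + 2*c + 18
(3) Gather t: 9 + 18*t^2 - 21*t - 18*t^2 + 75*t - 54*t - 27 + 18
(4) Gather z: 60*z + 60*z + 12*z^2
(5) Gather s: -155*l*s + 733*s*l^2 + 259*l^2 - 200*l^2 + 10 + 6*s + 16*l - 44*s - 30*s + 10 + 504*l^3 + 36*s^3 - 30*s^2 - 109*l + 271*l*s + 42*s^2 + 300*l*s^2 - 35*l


(1) = 42*z^3 - 590*z^2 - 44*z + 1008
(2) = c^2 + c*(-3*z - 9) + 2*z^2 + 16*z + 14
(3) = 0
(4) = 12*z^2 + 120*z
(5) = 504*l^3 + 59*l^2 - 128*l + 36*s^3 + s^2*(300*l + 12) + s*(733*l^2 + 116*l - 68) + 20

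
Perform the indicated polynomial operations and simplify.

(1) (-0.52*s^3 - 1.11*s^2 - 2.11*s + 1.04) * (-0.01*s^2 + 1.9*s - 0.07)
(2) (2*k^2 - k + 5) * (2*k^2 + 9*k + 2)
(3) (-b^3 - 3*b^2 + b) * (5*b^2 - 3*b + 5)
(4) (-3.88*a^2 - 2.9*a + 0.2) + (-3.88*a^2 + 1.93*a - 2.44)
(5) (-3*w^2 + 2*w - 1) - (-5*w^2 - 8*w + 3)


(1) = 0.0052*s^5 - 0.9769*s^4 - 2.0515*s^3 - 3.9417*s^2 + 2.1237*s - 0.0728
(2) = 4*k^4 + 16*k^3 + 5*k^2 + 43*k + 10
(3) = -5*b^5 - 12*b^4 + 9*b^3 - 18*b^2 + 5*b
(4) = -7.76*a^2 - 0.97*a - 2.24
(5) = 2*w^2 + 10*w - 4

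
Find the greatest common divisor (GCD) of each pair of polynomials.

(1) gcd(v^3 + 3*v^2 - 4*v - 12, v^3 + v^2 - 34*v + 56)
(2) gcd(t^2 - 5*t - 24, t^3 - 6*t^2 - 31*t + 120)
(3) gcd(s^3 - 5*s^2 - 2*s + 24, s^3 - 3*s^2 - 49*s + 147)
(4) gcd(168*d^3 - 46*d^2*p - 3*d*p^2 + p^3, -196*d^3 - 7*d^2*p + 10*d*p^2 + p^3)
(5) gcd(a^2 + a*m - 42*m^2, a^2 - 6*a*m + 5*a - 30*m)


(1) = v - 2
(2) = t - 8
(3) = gcd((s - 4)*(s - 3)*(s + 2), (s - 7)*(s - 3)*(s + 7)) = s - 3
(4) = gcd((-6*d + p)*(-4*d + p)*(7*d + p), (-4*d + p)*(7*d + p)^2) = -28*d^2 + 3*d*p + p^2
(5) = a - 6*m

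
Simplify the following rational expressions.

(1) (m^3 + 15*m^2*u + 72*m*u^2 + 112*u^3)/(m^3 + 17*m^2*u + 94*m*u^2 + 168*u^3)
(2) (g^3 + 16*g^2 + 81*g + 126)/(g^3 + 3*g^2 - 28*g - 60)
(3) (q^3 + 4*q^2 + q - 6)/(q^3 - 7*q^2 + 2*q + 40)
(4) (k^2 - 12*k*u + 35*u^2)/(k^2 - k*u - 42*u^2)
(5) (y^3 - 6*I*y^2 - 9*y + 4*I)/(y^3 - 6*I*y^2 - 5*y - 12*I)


(1) = (m + 4*u)/(m + 6*u)
(2) = (g^2 + 10*g + 21)/(g^2 - 3*g - 10)
(3) = (q^2 + 2*q - 3)/(q^2 - 9*q + 20)
(4) = (k - 5*u)/(k + 6*u)
(5) = (y^2 - 2*I*y - 1)/(y^2 - 2*I*y + 3)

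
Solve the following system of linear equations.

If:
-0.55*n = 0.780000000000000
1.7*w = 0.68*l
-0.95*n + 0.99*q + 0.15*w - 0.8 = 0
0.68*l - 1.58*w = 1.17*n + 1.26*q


Then:
l = -18.94
n = -1.42
q = 0.60
w = -7.58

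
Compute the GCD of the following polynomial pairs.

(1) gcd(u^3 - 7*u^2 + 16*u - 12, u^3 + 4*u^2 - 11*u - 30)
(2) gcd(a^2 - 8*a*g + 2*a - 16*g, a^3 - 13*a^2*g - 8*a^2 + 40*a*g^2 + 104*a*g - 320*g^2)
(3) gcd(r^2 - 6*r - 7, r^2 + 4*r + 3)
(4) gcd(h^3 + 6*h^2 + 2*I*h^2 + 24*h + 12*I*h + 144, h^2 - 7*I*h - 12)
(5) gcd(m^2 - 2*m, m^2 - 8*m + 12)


(1) = u - 3
(2) = a - 8*g
(3) = r + 1
(4) = h - 4*I
(5) = m - 2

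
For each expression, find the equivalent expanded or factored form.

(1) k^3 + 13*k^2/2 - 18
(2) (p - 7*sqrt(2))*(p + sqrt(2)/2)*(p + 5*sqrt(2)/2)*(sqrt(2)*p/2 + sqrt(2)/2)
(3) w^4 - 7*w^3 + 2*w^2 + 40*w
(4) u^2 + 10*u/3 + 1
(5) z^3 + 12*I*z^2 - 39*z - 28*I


(1) = (k - 3/2)*(k + 2)*(k + 6)
(2) = sqrt(2)*p^4/2 - 4*p^3 + sqrt(2)*p^3/2 - 79*sqrt(2)*p^2/4 - 4*p^2 - 79*sqrt(2)*p/4 - 35*p/2 - 35/2
(3) = w*(w - 5)*(w - 4)*(w + 2)
(4) = (u + 1/3)*(u + 3)
(5) = (z + I)*(z + 4*I)*(z + 7*I)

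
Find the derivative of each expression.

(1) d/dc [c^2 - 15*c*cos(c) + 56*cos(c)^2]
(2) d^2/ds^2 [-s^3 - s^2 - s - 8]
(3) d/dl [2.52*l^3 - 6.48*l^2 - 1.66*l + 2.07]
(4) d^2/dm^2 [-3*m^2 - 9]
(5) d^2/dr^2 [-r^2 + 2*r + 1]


(1) = 15*c*sin(c) + 2*c - 56*sin(2*c) - 15*cos(c)
(2) = -6*s - 2
(3) = 7.56*l^2 - 12.96*l - 1.66
(4) = -6
(5) = -2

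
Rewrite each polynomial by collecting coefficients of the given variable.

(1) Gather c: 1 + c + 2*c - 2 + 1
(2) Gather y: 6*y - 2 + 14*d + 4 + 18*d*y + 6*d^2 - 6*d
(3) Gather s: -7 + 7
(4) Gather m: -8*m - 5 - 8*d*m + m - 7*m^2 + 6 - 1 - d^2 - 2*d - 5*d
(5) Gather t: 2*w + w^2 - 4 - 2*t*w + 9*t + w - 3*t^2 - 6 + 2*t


(1) = 3*c
(2) = 6*d^2 + 8*d + y*(18*d + 6) + 2
(3) = 0
(4) = -d^2 - 7*d - 7*m^2 + m*(-8*d - 7)
(5) = -3*t^2 + t*(11 - 2*w) + w^2 + 3*w - 10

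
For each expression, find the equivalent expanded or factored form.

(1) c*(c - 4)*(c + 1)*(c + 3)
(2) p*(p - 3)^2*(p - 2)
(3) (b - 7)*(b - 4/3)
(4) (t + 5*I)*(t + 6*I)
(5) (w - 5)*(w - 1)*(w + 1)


(1) = c^4 - 13*c^2 - 12*c
(2) = p^4 - 8*p^3 + 21*p^2 - 18*p
(3) = b^2 - 25*b/3 + 28/3
(4) = t^2 + 11*I*t - 30
(5) = w^3 - 5*w^2 - w + 5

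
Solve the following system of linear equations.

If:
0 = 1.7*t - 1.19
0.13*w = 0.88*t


Then:
t = 0.70
w = 4.74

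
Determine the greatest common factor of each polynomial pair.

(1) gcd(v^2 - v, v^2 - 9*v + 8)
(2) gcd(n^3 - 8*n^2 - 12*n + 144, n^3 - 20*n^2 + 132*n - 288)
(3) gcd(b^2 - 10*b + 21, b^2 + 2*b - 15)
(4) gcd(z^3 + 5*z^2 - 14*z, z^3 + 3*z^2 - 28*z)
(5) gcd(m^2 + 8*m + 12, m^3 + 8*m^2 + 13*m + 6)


(1) = v - 1
(2) = gcd((n - 6)^2*(n + 4), (n - 8)*(n - 6)^2) = n^2 - 12*n + 36
(3) = b - 3
(4) = gcd(z*(z - 2)*(z + 7), z*(z - 4)*(z + 7)) = z^2 + 7*z
(5) = m + 6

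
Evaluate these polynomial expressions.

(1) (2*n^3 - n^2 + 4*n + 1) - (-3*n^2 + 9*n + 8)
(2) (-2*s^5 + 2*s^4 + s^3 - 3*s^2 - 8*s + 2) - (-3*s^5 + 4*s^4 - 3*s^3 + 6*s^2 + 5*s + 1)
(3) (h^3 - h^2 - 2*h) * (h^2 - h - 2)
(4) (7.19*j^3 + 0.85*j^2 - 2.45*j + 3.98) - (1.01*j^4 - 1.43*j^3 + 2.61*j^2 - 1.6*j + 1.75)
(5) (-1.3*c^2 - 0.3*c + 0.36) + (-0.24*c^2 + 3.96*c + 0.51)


(1) = 2*n^3 + 2*n^2 - 5*n - 7
(2) = s^5 - 2*s^4 + 4*s^3 - 9*s^2 - 13*s + 1
(3) = h^5 - 2*h^4 - 3*h^3 + 4*h^2 + 4*h
(4) = -1.01*j^4 + 8.62*j^3 - 1.76*j^2 - 0.85*j + 2.23
(5) = -1.54*c^2 + 3.66*c + 0.87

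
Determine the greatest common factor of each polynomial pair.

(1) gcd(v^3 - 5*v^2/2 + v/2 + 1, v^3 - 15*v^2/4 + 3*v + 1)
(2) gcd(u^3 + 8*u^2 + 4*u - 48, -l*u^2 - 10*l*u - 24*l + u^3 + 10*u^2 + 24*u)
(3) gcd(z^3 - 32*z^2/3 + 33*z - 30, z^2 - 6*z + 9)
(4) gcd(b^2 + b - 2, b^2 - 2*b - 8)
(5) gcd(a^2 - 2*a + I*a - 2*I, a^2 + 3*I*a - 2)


(1) = v - 2
(2) = gcd((u - 2)*(u + 4)*(u + 6), (-l + u)*(u + 4)*(u + 6)) = u^2 + 10*u + 24
(3) = z - 3
(4) = b + 2
(5) = a + I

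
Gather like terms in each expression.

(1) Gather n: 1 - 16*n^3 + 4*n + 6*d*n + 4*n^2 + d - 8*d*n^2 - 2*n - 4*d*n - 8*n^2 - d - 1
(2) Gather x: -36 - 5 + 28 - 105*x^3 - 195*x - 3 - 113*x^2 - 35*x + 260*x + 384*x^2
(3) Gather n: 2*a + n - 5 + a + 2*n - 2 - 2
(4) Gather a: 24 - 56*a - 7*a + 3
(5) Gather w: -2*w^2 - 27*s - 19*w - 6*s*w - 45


(1) = -16*n^3 + n^2*(-8*d - 4) + n*(2*d + 2)
(2) = -105*x^3 + 271*x^2 + 30*x - 16
(3) = 3*a + 3*n - 9
(4) = 27 - 63*a
(5) = -27*s - 2*w^2 + w*(-6*s - 19) - 45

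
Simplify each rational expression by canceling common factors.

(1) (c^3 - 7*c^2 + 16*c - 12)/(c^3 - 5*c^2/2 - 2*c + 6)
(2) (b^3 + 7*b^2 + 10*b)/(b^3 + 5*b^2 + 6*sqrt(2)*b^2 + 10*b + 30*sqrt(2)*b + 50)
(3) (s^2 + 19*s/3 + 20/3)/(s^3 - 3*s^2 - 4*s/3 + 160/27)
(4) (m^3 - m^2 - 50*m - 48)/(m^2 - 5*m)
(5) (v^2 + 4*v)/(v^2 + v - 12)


(1) = (2*c - 6)/(2*c + 3)
(2) = (b^2 + 2*b)/(b^2 + 6*sqrt(2)*b + 10)
(3) = (9*s + 45)/(9*s^2 - 39*s + 40)
(4) = (m^3 - m^2 - 50*m - 48)/(m^2 - 5*m)
(5) = v/(v - 3)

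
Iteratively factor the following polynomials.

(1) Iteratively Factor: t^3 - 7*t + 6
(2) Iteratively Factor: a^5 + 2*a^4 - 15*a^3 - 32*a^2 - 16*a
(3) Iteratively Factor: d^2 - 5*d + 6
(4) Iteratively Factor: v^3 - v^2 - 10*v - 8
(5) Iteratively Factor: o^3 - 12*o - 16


(1) = (t - 1)*(t^2 + t - 6) = (t - 1)*(t + 3)*(t - 2)
(2) = (a + 1)*(a^4 + a^3 - 16*a^2 - 16*a) = (a - 4)*(a + 1)*(a^3 + 5*a^2 + 4*a) = (a - 4)*(a + 1)*(a + 4)*(a^2 + a) = (a - 4)*(a + 1)^2*(a + 4)*(a)
(3) = (d - 3)*(d - 2)
(4) = (v + 2)*(v^2 - 3*v - 4) = (v - 4)*(v + 2)*(v + 1)
(5) = (o + 2)*(o^2 - 2*o - 8) = (o - 4)*(o + 2)*(o + 2)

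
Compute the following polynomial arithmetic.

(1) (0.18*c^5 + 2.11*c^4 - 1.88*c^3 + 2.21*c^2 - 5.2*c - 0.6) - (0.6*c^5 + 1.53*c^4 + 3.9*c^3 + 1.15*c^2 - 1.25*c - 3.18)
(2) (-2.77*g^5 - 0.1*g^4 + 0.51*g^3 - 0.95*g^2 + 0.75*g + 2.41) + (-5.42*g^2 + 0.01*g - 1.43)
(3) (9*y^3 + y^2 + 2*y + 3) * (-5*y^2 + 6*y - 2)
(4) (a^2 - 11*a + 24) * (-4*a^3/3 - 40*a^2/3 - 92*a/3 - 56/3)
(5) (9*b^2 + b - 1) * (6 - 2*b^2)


(1) = -0.42*c^5 + 0.58*c^4 - 5.78*c^3 + 1.06*c^2 - 3.95*c + 2.58
(2) = -2.77*g^5 - 0.1*g^4 + 0.51*g^3 - 6.37*g^2 + 0.76*g + 0.98
(3) = -45*y^5 + 49*y^4 - 22*y^3 - 5*y^2 + 14*y - 6
(4) = -4*a^5/3 + 4*a^4/3 + 84*a^3 - 4*a^2/3 - 1592*a/3 - 448
(5) = -18*b^4 - 2*b^3 + 56*b^2 + 6*b - 6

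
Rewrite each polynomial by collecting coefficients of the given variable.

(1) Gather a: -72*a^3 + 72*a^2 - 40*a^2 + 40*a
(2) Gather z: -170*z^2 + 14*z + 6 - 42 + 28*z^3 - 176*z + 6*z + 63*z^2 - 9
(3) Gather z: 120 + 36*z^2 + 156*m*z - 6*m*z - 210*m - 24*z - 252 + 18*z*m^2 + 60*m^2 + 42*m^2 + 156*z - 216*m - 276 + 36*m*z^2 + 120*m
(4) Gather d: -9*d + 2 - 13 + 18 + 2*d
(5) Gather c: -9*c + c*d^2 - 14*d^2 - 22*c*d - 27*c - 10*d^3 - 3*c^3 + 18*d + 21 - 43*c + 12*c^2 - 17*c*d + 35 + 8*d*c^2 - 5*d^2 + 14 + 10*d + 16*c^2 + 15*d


(1) = -72*a^3 + 32*a^2 + 40*a
(2) = 28*z^3 - 107*z^2 - 156*z - 45
(3) = 102*m^2 - 306*m + z^2*(36*m + 36) + z*(18*m^2 + 150*m + 132) - 408
(4) = 7 - 7*d
(5) = -3*c^3 + c^2*(8*d + 28) + c*(d^2 - 39*d - 79) - 10*d^3 - 19*d^2 + 43*d + 70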